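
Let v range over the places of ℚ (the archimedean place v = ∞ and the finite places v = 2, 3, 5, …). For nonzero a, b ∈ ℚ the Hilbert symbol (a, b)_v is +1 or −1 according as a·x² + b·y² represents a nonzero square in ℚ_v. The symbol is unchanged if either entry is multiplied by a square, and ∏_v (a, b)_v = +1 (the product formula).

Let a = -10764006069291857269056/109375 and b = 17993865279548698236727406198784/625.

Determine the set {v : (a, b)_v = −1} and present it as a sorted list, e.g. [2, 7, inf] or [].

Mod squares: a ≡ -1547, b ≡ 265926. Check v ∈ {∞, 2, 3, 5, 7, 13, 17, 23, 41, 47}.
v=41: a=41^2·(≡24), b=41^3·(≡23) mod 41; (24|41)=-1, (23|41)=+1; (−1)^{2·3·20}·(-1)^3·(+1)^2 = -1.
v=∞: -1547 < 0 and 265926 > 0  ⇒  (a,b)_∞ = +1.
v=17: a=17^1·(≡5), b=17^2·(≡3) mod 17; (5|17)=-1, (3|17)=-1; (−1)^{1·2·8}·(-1)^2·(-1)^1 = -1.
v=13: a=13^1·(≡2), b=13^2·(≡5) mod 13; (2|13)=-1, (5|13)=-1; (−1)^{1·2·6}·(-1)^2·(-1)^1 = -1.
v=5: a=5^-6·(≡2), b=5^-4·(≡4) mod 5; (2|5)=-1, (4|5)=+1; (−1)^{-6·-4·2}·(-1)^-4·(+1)^-6 = +1.
v=3: a=3^18·(≡1), b=3^17·(≡1) mod 3; (1|3)=+1, (1|3)=+1; (−1)^{18·17·1}·(+1)^17·(+1)^18 = +1.
v=23: a=23^2·(≡5), b=23^3·(≡2) mod 23; (5|23)=-1, (2|23)=+1; (−1)^{2·3·11}·(-1)^3·(+1)^2 = -1.
v=2: v_2(a)=6, v_2(b)=15; units ≡ 5, 3 (mod 8); ε·ε+αω+βω = 0·1+6·1+15·1 ≡ 1  ⇒  (a,b)_2 = -1.
v=7: a=7^-1·(≡6), b=7^0·(≡5) mod 7; (6|7)=-1, (5|7)=-1; (−1)^{-1·0·3}·(-1)^0·(-1)^-1 = -1.
v=47: a=47^2·(≡27), b=47^3·(≡36) mod 47; (27|47)=+1, (36|47)=+1; (−1)^{2·3·23}·(+1)^3·(+1)^2 = +1.
|Ram(-1547, 265926)| = 6, even; anisotropic at {2, 7, 13, 17, 23, 41}.

[2, 7, 13, 17, 23, 41]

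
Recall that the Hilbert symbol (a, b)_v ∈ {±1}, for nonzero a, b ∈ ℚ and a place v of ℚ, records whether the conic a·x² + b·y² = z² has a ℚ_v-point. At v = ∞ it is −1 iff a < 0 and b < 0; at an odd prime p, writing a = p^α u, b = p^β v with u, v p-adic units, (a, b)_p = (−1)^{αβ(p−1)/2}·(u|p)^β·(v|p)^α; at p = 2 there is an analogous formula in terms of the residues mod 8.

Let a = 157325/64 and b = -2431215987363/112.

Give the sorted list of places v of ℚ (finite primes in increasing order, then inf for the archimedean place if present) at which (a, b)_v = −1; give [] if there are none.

[3, 7, 17, 29]

Mod squares: a ≡ 6293, b ≡ -7780101. Check v ∈ {∞, 2, 3, 5, 7, 17, 19, 29, 31, 37}.
v=29: a=29^1·(≡10), b=29^2·(≡3) mod 29; (10|29)=-1, (3|29)=-1; (−1)^{1·2·14}·(-1)^2·(-1)^1 = -1.
v=5: a=5^2·(≡2), b=5^0·(≡1) mod 5; (2|5)=-1, (1|5)=+1; (−1)^{2·0·2}·(-1)^0·(+1)^2 = +1.
v=31: a=31^1·(≡11), b=31^1·(≡14) mod 31; (11|31)=-1, (14|31)=+1; (−1)^{1·1·15}·(-1)^1·(+1)^1 = +1.
v=∞: 6293 > 0 and -7780101 < 0  ⇒  (a,b)_∞ = +1.
v=17: a=17^0·(≡11), b=17^3·(≡8) mod 17; (11|17)=-1, (8|17)=+1; (−1)^{0·3·8}·(-1)^3·(+1)^0 = -1.
v=2: v_2(a)=-6, v_2(b)=-4; units ≡ 5, 3 (mod 8); ε·ε+αω+βω = 0·1+-6·1+-4·1 ≡ 0  ⇒  (a,b)_2 = +1.
v=7: a=7^1·(≡5), b=7^-1·(≡6) mod 7; (5|7)=-1, (6|7)=-1; (−1)^{1·-1·3}·(-1)^-1·(-1)^1 = -1.
v=37: a=37^0·(≡11), b=37^1·(≡5) mod 37; (11|37)=+1, (5|37)=-1; (−1)^{0·1·18}·(+1)^1·(-1)^0 = +1.
v=3: a=3^0·(≡2), b=3^3·(≡1) mod 3; (2|3)=-1, (1|3)=+1; (−1)^{0·3·1}·(-1)^3·(+1)^0 = -1.
v=19: a=19^0·(≡17), b=19^1·(≡1) mod 19; (17|19)=+1, (1|19)=+1; (−1)^{0·1·9}·(+1)^1·(+1)^0 = +1.
|Ram(6293, -7780101)| = 4, even; anisotropic at {3, 7, 17, 29}.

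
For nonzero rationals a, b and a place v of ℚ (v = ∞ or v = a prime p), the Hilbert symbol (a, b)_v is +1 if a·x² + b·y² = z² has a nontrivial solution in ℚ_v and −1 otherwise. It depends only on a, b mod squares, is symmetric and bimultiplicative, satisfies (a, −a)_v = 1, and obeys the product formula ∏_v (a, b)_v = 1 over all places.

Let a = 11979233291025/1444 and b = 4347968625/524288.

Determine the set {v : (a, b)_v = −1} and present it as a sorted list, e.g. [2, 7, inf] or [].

[3, 13]

(a, b) ≡ (1001, 210) mod (ℚ^×)²; places V = {2, 3, 5, 7, 11, 13, 17, 19, ∞}.
(a,b)_19: α=-2, u≡12; β=0, v≡9 (mod 19); (12|19)=-1, (9|19)=+1; sign (−1)^0·-1^0·+1^-2 = +1.
(a,b)_∞: sgn(1001)=+, sgn(210)=+, so +1.
(a,b)_11: α=3, u≡1; β=2, v≡4 (mod 11); (1|11)=+1, (4|11)=+1; sign (−1)^0·+1^2·+1^3 = +1.
(a,b)_17: α=2, u≡9; β=0, v≡7 (mod 17); (9|17)=+1, (7|17)=-1; sign (−1)^0·+1^0·-1^2 = +1.
(a,b)_3: α=4, u≡2; β=5, v≡1 (mod 3); (2|3)=-1, (1|3)=+1; sign (−1)^0·-1^5·+1^4 = -1.
(a,b)_13: α=3, u≡10; β=2, v≡6 (mod 13); (10|13)=+1, (6|13)=-1; sign (−1)^0·+1^2·-1^3 = -1.
(a,b)_7: α=1, u≡5; β=1, v≡2 (mod 7); (5|7)=-1, (2|7)=+1; sign (−1)^1·-1^1·+1^1 = +1.
(a,b)_2: α=-2, β=-19; u≡1, v≡1 (mod 8); ε(u)ε(v)=0·0, αω(v)=-2·0, βω(u)=-19·0; sum ≡ 0  ⇒  +1.
(a,b)_5: α=2, u≡4; β=3, v≡3 (mod 5); (4|5)=+1, (3|5)=-1; sign (−1)^0·+1^3·-1^2 = +1.
|Ram(1001, 210)| = 2, even; anisotropic at {3, 13}.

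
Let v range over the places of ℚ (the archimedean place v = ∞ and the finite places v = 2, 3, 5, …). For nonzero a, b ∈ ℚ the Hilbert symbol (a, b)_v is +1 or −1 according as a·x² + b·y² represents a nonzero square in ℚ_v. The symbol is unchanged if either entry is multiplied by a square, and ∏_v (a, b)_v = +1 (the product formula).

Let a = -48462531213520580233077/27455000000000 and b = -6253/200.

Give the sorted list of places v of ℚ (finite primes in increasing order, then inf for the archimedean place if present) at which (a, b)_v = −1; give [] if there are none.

[2, 19, 37, inf]

Mod squares: a ≡ -57646, b ≡ -74. Check v ∈ {∞, 2, 3, 5, 7, 11, 13, 17, 19, 37, 41, 43}.
v=∞: -57646 < 0 and -74 < 0  ⇒  (a,b)_∞ = -1.
v=3: a=3^2·(≡2), b=3^0·(≡1) mod 3; (2|3)=-1, (1|3)=+1; (−1)^{2·0·1}·(-1)^0·(+1)^2 = +1.
v=43: a=43^2·(≡40), b=43^0·(≡27) mod 43; (40|43)=+1, (27|43)=-1; (−1)^{2·0·21}·(+1)^0·(-1)^2 = +1.
v=2: v_2(a)=-9, v_2(b)=-3; units ≡ 1, 3 (mod 8); ε·ε+αω+βω = 0·1+-9·1+-3·0 ≡ 1  ⇒  (a,b)_2 = -1.
v=37: a=37^3·(≡33), b=37^1·(≡6) mod 37; (33|37)=+1, (6|37)=-1; (−1)^{3·1·18}·(+1)^1·(-1)^3 = -1.
v=7: a=7^4·(≡3), b=7^0·(≡3) mod 7; (3|7)=-1, (3|7)=-1; (−1)^{4·0·3}·(-1)^0·(-1)^4 = +1.
v=41: a=41^1·(≡26), b=41^0·(≡37) mod 41; (26|41)=-1, (37|41)=+1; (−1)^{1·0·20}·(-1)^0·(+1)^1 = +1.
v=13: a=13^6·(≡4), b=13^2·(≡3) mod 13; (4|13)=+1, (3|13)=+1; (−1)^{6·2·6}·(+1)^2·(+1)^6 = +1.
v=19: a=19^-1·(≡6), b=19^0·(≡15) mod 19; (6|19)=+1, (15|19)=-1; (−1)^{-1·0·9}·(+1)^0·(-1)^-1 = -1.
v=5: a=5^-10·(≡4), b=5^-2·(≡4) mod 5; (4|5)=+1, (4|5)=+1; (−1)^{-10·-2·2}·(+1)^-2·(+1)^-10 = +1.
v=17: a=17^-2·(≡1), b=17^0·(≡12) mod 17; (1|17)=+1, (12|17)=-1; (−1)^{-2·0·8}·(+1)^0·(-1)^-2 = +1.
v=11: a=11^2·(≡5), b=11^0·(≡3) mod 11; (5|11)=+1, (3|11)=+1; (−1)^{2·0·5}·(+1)^0·(+1)^2 = +1.
|Ram(-57646, -74)| = 4, even; anisotropic at {2, 19, 37, ∞}.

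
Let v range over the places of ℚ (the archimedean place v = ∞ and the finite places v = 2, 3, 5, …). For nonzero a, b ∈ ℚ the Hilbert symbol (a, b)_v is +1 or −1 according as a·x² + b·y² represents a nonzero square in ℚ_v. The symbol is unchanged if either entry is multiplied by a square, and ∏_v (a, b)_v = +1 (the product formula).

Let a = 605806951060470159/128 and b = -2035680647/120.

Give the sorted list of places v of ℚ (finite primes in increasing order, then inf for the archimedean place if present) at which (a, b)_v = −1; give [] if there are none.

Mod squares: a ≡ 78, b ≡ -4290. Check v ∈ {∞, 2, 3, 5, 7, 11, 13}.
v=7: a=7^8·(≡4), b=7^6·(≡1) mod 7; (4|7)=+1, (1|7)=+1; (−1)^{8·6·3}·(+1)^6·(+1)^8 = +1.
v=2: v_2(a)=-7, v_2(b)=-3; units ≡ 7, 7 (mod 8); ε·ε+αω+βω = 1·1+-7·0+-3·0 ≡ 1  ⇒  (a,b)_2 = -1.
v=11: a=11^6·(≡9), b=11^3·(≡8) mod 11; (9|11)=+1, (8|11)=-1; (−1)^{6·3·5}·(+1)^3·(-1)^6 = +1.
v=13: a=13^3·(≡8), b=13^1·(≡6) mod 13; (8|13)=-1, (6|13)=-1; (−1)^{3·1·6}·(-1)^1·(-1)^3 = +1.
v=3: a=3^3·(≡2), b=3^-1·(≡1) mod 3; (2|3)=-1, (1|3)=+1; (−1)^{3·-1·1}·(-1)^-1·(+1)^3 = +1.
v=5: a=5^0·(≡3), b=5^-1·(≡2) mod 5; (3|5)=-1, (2|5)=-1; (−1)^{0·-1·2}·(-1)^-1·(-1)^0 = -1.
v=∞: 78 > 0 and -4290 < 0  ⇒  (a,b)_∞ = +1.
(78, -4290 / ℚ) ramifies at {2, 5}: a division algebra.

[2, 5]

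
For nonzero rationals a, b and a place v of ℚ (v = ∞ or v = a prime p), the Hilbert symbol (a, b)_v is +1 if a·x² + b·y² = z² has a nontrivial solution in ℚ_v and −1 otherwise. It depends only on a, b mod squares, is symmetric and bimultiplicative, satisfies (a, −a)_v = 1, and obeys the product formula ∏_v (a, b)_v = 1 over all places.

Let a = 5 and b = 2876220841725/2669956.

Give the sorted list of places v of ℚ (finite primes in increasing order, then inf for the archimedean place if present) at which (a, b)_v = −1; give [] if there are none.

(a, b) ≡ (5, 271469) mod (ℚ^×)²; places V = {2, 3, 5, 7, 11, 19, 23, 29, 31, 37, 43, ∞}.
(a,b)_31: α=0, u≡5; β=2, v≡7 (mod 31); (5|31)=+1, (7|31)=+1; sign (−1)^0·+1^2·+1^0 = +1.
(a,b)_43: α=0, u≡5; β=-2, v≡16 (mod 43); (5|43)=-1, (16|43)=+1; sign (−1)^0·-1^-2·+1^0 = +1.
(a,b)_11: α=0, u≡5; β=1, v≡2 (mod 11); (5|11)=+1, (2|11)=-1; sign (−1)^0·+1^1·-1^0 = +1.
(a,b)_2: α=0, β=-2; u≡5, v≡5 (mod 8); ε(u)ε(v)=0·0, αω(v)=0·1, βω(u)=-2·1; sum ≡ 0  ⇒  +1.
(a,b)_5: α=1, u≡1; β=2, v≡4 (mod 5); (1|5)=+1, (4|5)=+1; sign (−1)^0·+1^2·+1^1 = +1.
(a,b)_19: α=0, u≡5; β=-2, v≡5 (mod 19); (5|19)=+1, (5|19)=+1; sign (−1)^0·+1^-2·+1^0 = +1.
(a,b)_7: α=0, u≡5; β=2, v≡2 (mod 7); (5|7)=-1, (2|7)=+1; sign (−1)^0·-1^2·+1^0 = +1.
(a,b)_37: α=0, u≡5; β=1, v≡26 (mod 37); (5|37)=-1, (26|37)=+1; sign (−1)^0·-1^1·+1^0 = -1.
(a,b)_23: α=0, u≡5; β=1, v≡1 (mod 23); (5|23)=-1, (1|23)=+1; sign (−1)^0·-1^1·+1^0 = -1.
(a,b)_29: α=0, u≡5; β=1, v≡22 (mod 29); (5|29)=+1, (22|29)=+1; sign (−1)^0·+1^1·+1^0 = +1.
(a,b)_3: α=0, u≡2; β=2, v≡2 (mod 3); (2|3)=-1, (2|3)=-1; sign (−1)^0·-1^2·-1^0 = +1.
(a,b)_∞: sgn(5)=+, sgn(271469)=+, so +1.
Ram(5, 271469) = {23, 37}; no ℚ_23-point on the conic.

[23, 37]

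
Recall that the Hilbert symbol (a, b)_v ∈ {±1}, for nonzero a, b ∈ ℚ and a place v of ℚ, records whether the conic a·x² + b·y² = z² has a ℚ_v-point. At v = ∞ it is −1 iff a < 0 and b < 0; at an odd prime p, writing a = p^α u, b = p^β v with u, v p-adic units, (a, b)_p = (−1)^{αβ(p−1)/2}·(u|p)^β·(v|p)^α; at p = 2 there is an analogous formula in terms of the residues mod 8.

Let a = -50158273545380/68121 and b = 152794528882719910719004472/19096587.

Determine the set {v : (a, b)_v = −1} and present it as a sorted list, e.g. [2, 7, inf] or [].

[7, 11, 13, 17]

Mod squares: a ≡ -6545, b ≡ 14586. Check v ∈ {∞, 2, 3, 5, 7, 11, 13, 17, 29, 37}.
v=29: a=29^-2·(≡9), b=29^-4·(≡24) mod 29; (9|29)=+1, (24|29)=+1; (−1)^{-2·-4·14}·(+1)^-4·(+1)^-2 = +1.
v=13: a=13^4·(≡2), b=13^7·(≡4) mod 13; (2|13)=-1, (4|13)=+1; (−1)^{4·7·6}·(-1)^7·(+1)^4 = -1.
v=7: a=7^3·(≡5), b=7^6·(≡6) mod 7; (5|7)=-1, (6|7)=-1; (−1)^{3·6·3}·(-1)^6·(-1)^3 = -1.
v=11: a=11^1·(≡8), b=11^3·(≡6) mod 11; (8|11)=-1, (6|11)=-1; (−1)^{1·3·5}·(-1)^3·(-1)^1 = -1.
v=37: a=37^2·(≡4), b=37^2·(≡35) mod 37; (4|37)=+1, (35|37)=-1; (−1)^{2·2·18}·(+1)^2·(-1)^2 = +1.
v=17: a=17^1·(≡5), b=17^5·(≡16) mod 17; (5|17)=-1, (16|17)=+1; (−1)^{1·5·8}·(-1)^5·(+1)^1 = -1.
v=∞: -6545 < 0 and 14586 > 0  ⇒  (a,b)_∞ = +1.
v=5: a=5^1·(≡4), b=5^0·(≡1) mod 5; (4|5)=+1, (1|5)=+1; (−1)^{1·0·2}·(+1)^0·(+1)^1 = +1.
v=2: v_2(a)=2, v_2(b)=3; units ≡ 7, 5 (mod 8); ε·ε+αω+βω = 1·0+2·1+3·0 ≡ 0  ⇒  (a,b)_2 = +1.
v=3: a=3^-4·(≡1), b=3^-3·(≡2) mod 3; (1|3)=+1, (2|3)=-1; (−1)^{-4·-3·1}·(+1)^-3·(-1)^-4 = +1.
(-6545, 14586 / ℚ) ramifies at {7, 11, 13, 17}: a division algebra.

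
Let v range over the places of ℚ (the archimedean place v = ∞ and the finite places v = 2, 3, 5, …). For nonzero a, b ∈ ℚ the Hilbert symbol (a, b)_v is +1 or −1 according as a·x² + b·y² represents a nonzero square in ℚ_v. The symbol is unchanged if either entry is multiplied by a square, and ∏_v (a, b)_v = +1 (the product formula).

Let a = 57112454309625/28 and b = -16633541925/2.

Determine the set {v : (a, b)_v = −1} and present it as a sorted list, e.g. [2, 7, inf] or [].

(a, b) ≡ (455, -874874) mod (ℚ^×)²; places V = {2, 3, 5, 7, 11, 13, 19, 23, ∞}.
(a,b)_2: α=-2, β=-1; u≡7, v≡3 (mod 8); ε(u)ε(v)=1·1, αω(v)=-2·1, βω(u)=-1·0; sum ≡ 1  ⇒  -1.
(a,b)_11: α=2, u≡3; β=1, v≡2 (mod 11); (3|11)=+1, (2|11)=-1; sign (−1)^0·+1^1·-1^2 = +1.
(a,b)_7: α=-1, u≡2; β=1, v≡6 (mod 7); (2|7)=+1, (6|7)=-1; sign (−1)^1·+1^1·-1^-1 = +1.
(a,b)_3: α=2, u≡2; β=2, v≡1 (mod 3); (2|3)=-1, (1|3)=+1; sign (−1)^0·-1^2·+1^2 = +1.
(a,b)_13: α=3, u≡12; β=3, v≡3 (mod 13); (12|13)=+1, (3|13)=+1; sign (−1)^0·+1^3·+1^3 = +1.
(a,b)_19: α=2, u≡2; β=1, v≡15 (mod 19); (2|19)=-1, (15|19)=-1; sign (−1)^0·-1^1·-1^2 = -1.
(a,b)_∞: sgn(455)=+, sgn(-874874)=−, so +1.
(a,b)_5: α=3, u≡4; β=2, v≡4 (mod 5); (4|5)=+1, (4|5)=+1; sign (−1)^0·+1^2·+1^3 = +1.
(a,b)_23: α=2, u≡13; β=1, v≡6 (mod 23); (13|23)=+1, (6|23)=+1; sign (−1)^0·+1^1·+1^2 = +1.
|Ram(455, -874874)| = 2, even; anisotropic at {2, 19}.

[2, 19]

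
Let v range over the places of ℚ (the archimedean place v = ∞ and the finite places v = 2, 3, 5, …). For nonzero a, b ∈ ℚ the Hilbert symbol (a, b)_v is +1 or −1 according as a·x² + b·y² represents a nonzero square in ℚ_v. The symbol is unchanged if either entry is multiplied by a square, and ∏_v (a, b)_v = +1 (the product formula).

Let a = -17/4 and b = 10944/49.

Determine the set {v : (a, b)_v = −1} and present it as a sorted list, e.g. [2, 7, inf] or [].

[2, 19]

Mod squares: a ≡ -17, b ≡ 19. Check v ∈ {∞, 2, 3, 7, 17, 19}.
v=2: v_2(a)=-2, v_2(b)=6; units ≡ 7, 3 (mod 8); ε·ε+αω+βω = 1·1+-2·1+6·0 ≡ 1  ⇒  (a,b)_2 = -1.
v=19: a=19^0·(≡10), b=19^1·(≡4) mod 19; (10|19)=-1, (4|19)=+1; (−1)^{0·1·9}·(-1)^1·(+1)^0 = -1.
v=3: a=3^0·(≡1), b=3^2·(≡1) mod 3; (1|3)=+1, (1|3)=+1; (−1)^{0·2·1}·(+1)^2·(+1)^0 = +1.
v=∞: -17 < 0 and 19 > 0  ⇒  (a,b)_∞ = +1.
v=7: a=7^0·(≡1), b=7^-2·(≡3) mod 7; (1|7)=+1, (3|7)=-1; (−1)^{0·-2·3}·(+1)^-2·(-1)^0 = +1.
v=17: a=17^1·(≡4), b=17^0·(≡2) mod 17; (4|17)=+1, (2|17)=+1; (−1)^{1·0·8}·(+1)^0·(+1)^1 = +1.
Ram(-17, 19) = {2, 19}; no ℚ_2-point on the conic.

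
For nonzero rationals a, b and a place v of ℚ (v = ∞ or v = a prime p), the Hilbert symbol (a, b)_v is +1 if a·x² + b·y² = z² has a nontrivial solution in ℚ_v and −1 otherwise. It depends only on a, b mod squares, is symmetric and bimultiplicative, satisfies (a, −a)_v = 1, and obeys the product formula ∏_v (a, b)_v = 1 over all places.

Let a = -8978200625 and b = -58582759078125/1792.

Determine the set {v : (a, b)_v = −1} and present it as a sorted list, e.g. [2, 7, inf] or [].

(a, b) ≡ (-17081, -4123) mod (ℚ^×)²; places V = {2, 3, 5, 7, 19, 29, 31, ∞}.
(a,b)_29: α=3, u≡1; β=4, v≡6 (mod 29); (1|29)=+1, (6|29)=+1; sign (−1)^0·+1^4·+1^3 = +1.
(a,b)_3: α=0, u≡1; β=2, v≡2 (mod 3); (1|3)=+1, (2|3)=-1; sign (−1)^0·+1^2·-1^0 = +1.
(a,b)_2: α=0, β=-8; u≡7, v≡5 (mod 8); ε(u)ε(v)=1·0, αω(v)=0·1, βω(u)=-8·0; sum ≡ 0  ⇒  +1.
(a,b)_∞: sgn(-17081)=−, sgn(-4123)=−, so -1.
(a,b)_19: α=1, u≡3; β=1, v≡4 (mod 19); (3|19)=-1, (4|19)=+1; sign (−1)^1·-1^1·+1^1 = +1.
(a,b)_5: α=4, u≡4; β=6, v≡2 (mod 5); (4|5)=+1, (2|5)=-1; sign (−1)^0·+1^6·-1^4 = +1.
(a,b)_31: α=1, u≡16; β=1, v≡22 (mod 31); (16|31)=+1, (22|31)=-1; sign (−1)^1·+1^1·-1^1 = +1.
(a,b)_7: α=0, u≡5; β=-1, v≡3 (mod 7); (5|7)=-1, (3|7)=-1; sign (−1)^0·-1^-1·-1^0 = -1.
Ram(-17081, -4123) = {7, ∞}; no ℚ_7-point on the conic.

[7, inf]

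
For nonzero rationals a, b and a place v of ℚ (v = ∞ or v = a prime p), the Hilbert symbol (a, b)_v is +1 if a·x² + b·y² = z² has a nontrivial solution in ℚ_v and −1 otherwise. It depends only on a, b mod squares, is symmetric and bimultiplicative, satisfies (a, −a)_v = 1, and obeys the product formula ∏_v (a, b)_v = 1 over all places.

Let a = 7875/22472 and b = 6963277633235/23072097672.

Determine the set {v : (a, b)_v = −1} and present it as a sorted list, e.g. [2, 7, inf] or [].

[2, 7]

(a, b) ≡ (70, 70) mod (ℚ^×)²; places V = {2, 3, 5, 7, 11, 13, 17, 23, 41, 43, 53, ∞}.
(a,b)_11: α=0, u≡1; β=2, v≡5 (mod 11); (1|11)=+1, (5|11)=+1; sign (−1)^0·+1^2·+1^0 = +1.
(a,b)_23: α=0, u≡9; β=2, v≡6 (mod 23); (9|23)=+1, (6|23)=+1; sign (−1)^0·+1^2·+1^0 = +1.
(a,b)_5: α=3, u≡4; β=1, v≡1 (mod 5); (4|5)=+1, (1|5)=+1; sign (−1)^0·+1^1·+1^3 = +1.
(a,b)_17: α=0, u≡15; β=-2, v≡8 (mod 17); (15|17)=+1, (8|17)=+1; sign (−1)^0·+1^-2·+1^0 = +1.
(a,b)_7: α=1, u≡6; β=1, v≡5 (mod 7); (6|7)=-1, (5|7)=-1; sign (−1)^1·-1^1·-1^1 = -1.
(a,b)_3: α=2, u≡1; β=-10, v≡1 (mod 3); (1|3)=+1, (1|3)=+1; sign (−1)^0·+1^-10·+1^2 = +1.
(a,b)_43: α=0, u≡30; β=2, v≡26 (mod 43); (30|43)=-1, (26|43)=-1; sign (−1)^0·-1^2·-1^0 = +1.
(a,b)_13: α=0, u≡11; β=-2, v≡2 (mod 13); (11|13)=-1, (2|13)=-1; sign (−1)^0·-1^-2·-1^0 = +1.
(a,b)_∞: sgn(70)=+, sgn(70)=+, so +1.
(a,b)_2: α=-3, β=-3; u≡3, v≡3 (mod 8); ε(u)ε(v)=1·1, αω(v)=-3·1, βω(u)=-3·1; sum ≡ 1  ⇒  -1.
(a,b)_53: α=-2, u≡37; β=0, v≡47 (mod 53); (37|53)=+1, (47|53)=+1; sign (−1)^0·+1^0·+1^-2 = +1.
(a,b)_41: α=0, u≡11; β=2, v≡38 (mod 41); (11|41)=-1, (38|41)=-1; sign (−1)^0·-1^2·-1^0 = +1.
|Ram(70, 70)| = 2, even; anisotropic at {2, 7}.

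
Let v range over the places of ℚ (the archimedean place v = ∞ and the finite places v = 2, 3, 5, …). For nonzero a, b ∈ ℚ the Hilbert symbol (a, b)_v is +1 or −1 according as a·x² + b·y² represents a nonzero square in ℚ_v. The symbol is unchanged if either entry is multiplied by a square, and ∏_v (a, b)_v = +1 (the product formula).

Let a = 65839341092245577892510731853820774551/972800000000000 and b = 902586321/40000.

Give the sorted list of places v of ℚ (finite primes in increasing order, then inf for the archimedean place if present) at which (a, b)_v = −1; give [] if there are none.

[7, 11]

(a, b) ≡ (21945, 4641) mod (ℚ^×)²; places V = {2, 3, 5, 7, 11, 13, 17, 19, ∞}.
(a,b)_7: α=17, u≡3; β=5, v≡3 (mod 7); (3|7)=-1, (3|7)=-1; sign (−1)^1·-1^5·-1^17 = -1.
(a,b)_13: α=4, u≡10; β=1, v≡7 (mod 13); (10|13)=+1, (7|13)=-1; sign (−1)^0·+1^1·-1^4 = +1.
(a,b)_11: α=1, u≡5; β=0, v≡8 (mod 11); (5|11)=+1, (8|11)=-1; sign (−1)^0·+1^0·-1^1 = -1.
(a,b)_∞: sgn(21945)=+, sgn(4641)=+, so +1.
(a,b)_5: α=-11, u≡4; β=-4, v≡4 (mod 5); (4|5)=+1, (4|5)=+1; sign (−1)^0·+1^-4·+1^-11 = +1.
(a,b)_2: α=-20, β=-6; u≡1, v≡1 (mod 8); ε(u)ε(v)=0·0, αω(v)=-20·0, βω(u)=-6·0; sum ≡ 0  ⇒  +1.
(a,b)_17: α=8, u≡15; β=1, v≡16 (mod 17); (15|17)=+1, (16|17)=+1; sign (−1)^0·+1^1·+1^8 = +1.
(a,b)_3: α=17, u≡1; β=5, v≡2 (mod 3); (1|3)=+1, (2|3)=-1; sign (−1)^1·+1^5·-1^17 = +1.
(a,b)_19: α=-1, u≡13; β=0, v≡16 (mod 19); (13|19)=-1, (16|19)=+1; sign (−1)^0·-1^0·+1^-1 = +1.
(21945, 4641 / ℚ) ramifies at {7, 11}: a division algebra.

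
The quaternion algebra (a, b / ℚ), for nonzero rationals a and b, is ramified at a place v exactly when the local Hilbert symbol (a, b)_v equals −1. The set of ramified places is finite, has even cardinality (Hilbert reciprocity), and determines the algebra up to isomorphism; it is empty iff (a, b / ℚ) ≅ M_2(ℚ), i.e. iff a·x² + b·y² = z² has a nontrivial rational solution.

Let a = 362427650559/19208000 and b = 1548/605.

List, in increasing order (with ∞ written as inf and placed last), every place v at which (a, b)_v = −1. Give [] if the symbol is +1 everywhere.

[2, 5]

(a, b) ≡ (7955, 215) mod (ℚ^×)²; places V = {2, 3, 5, 7, 11, 13, 37, 43, ∞}.
(a,b)_2: α=-6, β=2; u≡3, v≡7 (mod 8); ε(u)ε(v)=1·1, αω(v)=-6·0, βω(u)=2·1; sum ≡ 1  ⇒  -1.
(a,b)_7: α=-4, u≡5; β=0, v≡5 (mod 7); (5|7)=-1, (5|7)=-1; sign (−1)^0·-1^0·-1^-4 = +1.
(a,b)_∞: sgn(7955)=+, sgn(215)=+, so +1.
(a,b)_37: α=1, u≡33; β=0, v≡28 (mod 37); (33|37)=+1, (28|37)=+1; sign (−1)^0·+1^0·+1^1 = +1.
(a,b)_13: α=2, u≡9; β=0, v≡2 (mod 13); (9|13)=+1, (2|13)=-1; sign (−1)^0·+1^0·-1^2 = +1.
(a,b)_43: α=3, u≡21; β=1, v≡12 (mod 43); (21|43)=+1, (12|43)=-1; sign (−1)^1·+1^1·-1^3 = +1.
(a,b)_3: α=6, u≡2; β=2, v≡2 (mod 3); (2|3)=-1, (2|3)=-1; sign (−1)^0·-1^2·-1^6 = +1.
(a,b)_11: α=0, u≡2; β=-2, v≡6 (mod 11); (2|11)=-1, (6|11)=-1; sign (−1)^0·-1^-2·-1^0 = +1.
(a,b)_5: α=-3, u≡1; β=-1, v≡3 (mod 5); (1|5)=+1, (3|5)=-1; sign (−1)^0·+1^-1·-1^-3 = -1.
(7955, 215 / ℚ) ramifies at {2, 5}: a division algebra.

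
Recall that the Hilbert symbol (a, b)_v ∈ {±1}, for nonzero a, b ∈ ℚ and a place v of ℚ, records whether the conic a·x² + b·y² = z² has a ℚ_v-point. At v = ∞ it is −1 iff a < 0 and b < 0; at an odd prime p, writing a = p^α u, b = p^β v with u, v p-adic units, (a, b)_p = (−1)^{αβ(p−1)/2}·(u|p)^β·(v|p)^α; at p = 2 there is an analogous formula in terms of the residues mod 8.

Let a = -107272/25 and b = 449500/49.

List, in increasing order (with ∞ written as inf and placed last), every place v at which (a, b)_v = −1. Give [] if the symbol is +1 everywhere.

Mod squares: a ≡ -26818, b ≡ 4495. Check v ∈ {∞, 2, 5, 7, 11, 23, 29, 31, 53}.
v=29: a=29^0·(≡22), b=29^1·(≡21) mod 29; (22|29)=+1, (21|29)=-1; (−1)^{0·1·14}·(+1)^1·(-1)^0 = +1.
v=23: a=23^1·(≡14), b=23^0·(≡19) mod 23; (14|23)=-1, (19|23)=-1; (−1)^{1·0·11}·(-1)^0·(-1)^1 = -1.
v=11: a=11^1·(≡9), b=11^0·(≡8) mod 11; (9|11)=+1, (8|11)=-1; (−1)^{1·0·5}·(+1)^0·(-1)^1 = -1.
v=5: a=5^-2·(≡3), b=5^3·(≡4) mod 5; (3|5)=-1, (4|5)=+1; (−1)^{-2·3·2}·(-1)^3·(+1)^-2 = -1.
v=53: a=53^1·(≡42), b=53^0·(≡38) mod 53; (42|53)=+1, (38|53)=+1; (−1)^{1·0·26}·(+1)^0·(+1)^1 = +1.
v=∞: -26818 < 0 and 4495 > 0  ⇒  (a,b)_∞ = +1.
v=7: a=7^0·(≡6), b=7^-2·(≡2) mod 7; (6|7)=-1, (2|7)=+1; (−1)^{0·-2·3}·(-1)^-2·(+1)^0 = +1.
v=31: a=31^0·(≡2), b=31^1·(≡3) mod 31; (2|31)=+1, (3|31)=-1; (−1)^{0·1·15}·(+1)^1·(-1)^0 = +1.
v=2: v_2(a)=3, v_2(b)=2; units ≡ 7, 7 (mod 8); ε·ε+αω+βω = 1·1+3·0+2·0 ≡ 1  ⇒  (a,b)_2 = -1.
(-26818, 4495 / ℚ) ramifies at {2, 5, 11, 23}: a division algebra.

[2, 5, 11, 23]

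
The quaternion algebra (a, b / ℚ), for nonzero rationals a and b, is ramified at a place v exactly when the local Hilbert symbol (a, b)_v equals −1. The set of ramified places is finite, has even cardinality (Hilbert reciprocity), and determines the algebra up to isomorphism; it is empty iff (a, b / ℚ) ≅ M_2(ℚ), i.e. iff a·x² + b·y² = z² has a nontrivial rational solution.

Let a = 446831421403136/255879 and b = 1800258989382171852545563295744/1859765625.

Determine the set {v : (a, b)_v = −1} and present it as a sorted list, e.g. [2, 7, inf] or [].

[3, 31]

(a, b) ≡ (300437709, 209) mod (ℚ^×)²; places V = {2, 3, 5, 7, 11, 13, 17, 19, 23, 29, 31, 41, ∞}.
(a,b)_7: α=2, u≡6; β=2, v≡6 (mod 7); (6|7)=-1, (6|7)=-1; sign (−1)^0·-1^2·-1^2 = +1.
(a,b)_5: α=0, u≡4; β=-8, v≡4 (mod 5); (4|5)=+1, (4|5)=+1; sign (−1)^0·+1^-8·+1^0 = +1.
(a,b)_31: α=1, u≡7; β=2, v≡26 (mod 31); (7|31)=+1, (26|31)=-1; sign (−1)^0·+1^2·-1^1 = -1.
(a,b)_3: α=-9, u≡2; β=-2, v≡2 (mod 3); (2|3)=-1, (2|3)=-1; sign (−1)^0·-1^-2·-1^-9 = -1.
(a,b)_17: α=2, u≡11; β=6, v≡11 (mod 17); (11|17)=-1, (11|17)=-1; sign (−1)^0·-1^6·-1^2 = +1.
(a,b)_∞: sgn(300437709)=+, sgn(209)=+, so +1.
(a,b)_2: α=12, β=18; u≡5, v≡1 (mod 8); ε(u)ε(v)=0·0, αω(v)=12·0, βω(u)=18·1; sum ≡ 0  ⇒  +1.
(a,b)_19: α=1, u≡12; β=1, v≡6 (mod 19); (12|19)=-1, (6|19)=+1; sign (−1)^1·-1^1·+1^1 = +1.
(a,b)_41: α=1, u≡26; β=2, v≡18 (mod 41); (26|41)=-1, (18|41)=+1; sign (−1)^0·-1^2·+1^1 = +1.
(a,b)_11: α=1, u≡1; β=3, v≡10 (mod 11); (1|11)=+1, (10|11)=-1; sign (−1)^1·+1^3·-1^1 = +1.
(a,b)_29: α=1, u≡2; β=2, v≡5 (mod 29); (2|29)=-1, (5|29)=+1; sign (−1)^0·-1^2·+1^1 = +1.
(a,b)_13: α=-1, u≡3; β=2, v≡12 (mod 13); (3|13)=+1, (12|13)=+1; sign (−1)^0·+1^2·+1^-1 = +1.
(a,b)_23: α=0, u≡1; β=-2, v≡12 (mod 23); (1|23)=+1, (12|23)=+1; sign (−1)^0·+1^-2·+1^0 = +1.
|Ram(300437709, 209)| = 2, even; anisotropic at {3, 31}.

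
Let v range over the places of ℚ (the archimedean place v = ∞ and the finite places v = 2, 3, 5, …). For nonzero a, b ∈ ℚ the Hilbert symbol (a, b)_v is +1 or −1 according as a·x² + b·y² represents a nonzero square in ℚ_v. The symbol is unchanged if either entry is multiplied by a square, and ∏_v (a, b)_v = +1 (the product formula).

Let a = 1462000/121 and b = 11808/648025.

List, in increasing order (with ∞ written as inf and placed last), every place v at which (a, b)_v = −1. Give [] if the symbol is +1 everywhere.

[5, 17, 41, 43]

Mod squares: a ≡ 3655, b ≡ 82. Check v ∈ {∞, 2, 3, 5, 7, 11, 17, 23, 41, 43}.
v=43: a=43^1·(≡7), b=43^0·(≡39) mod 43; (7|43)=-1, (39|43)=-1; (−1)^{1·0·21}·(-1)^0·(-1)^1 = -1.
v=41: a=41^0·(≡30), b=41^1·(≡39) mod 41; (30|41)=-1, (39|41)=+1; (−1)^{0·1·20}·(-1)^1·(+1)^0 = -1.
v=2: v_2(a)=4, v_2(b)=5; units ≡ 7, 1 (mod 8); ε·ε+αω+βω = 1·0+4·0+5·0 ≡ 0  ⇒  (a,b)_2 = +1.
v=5: a=5^3·(≡1), b=5^-2·(≡3) mod 5; (1|5)=+1, (3|5)=-1; (−1)^{3·-2·2}·(+1)^-2·(-1)^3 = -1.
v=17: a=17^1·(≡7), b=17^0·(≡5) mod 17; (7|17)=-1, (5|17)=-1; (−1)^{1·0·8}·(-1)^0·(-1)^1 = -1.
v=3: a=3^0·(≡1), b=3^2·(≡1) mod 3; (1|3)=+1, (1|3)=+1; (−1)^{0·2·1}·(+1)^2·(+1)^0 = +1.
v=∞: 3655 > 0 and 82 > 0  ⇒  (a,b)_∞ = +1.
v=7: a=7^0·(≡4), b=7^-2·(≡3) mod 7; (4|7)=+1, (3|7)=-1; (−1)^{0·-2·3}·(+1)^-2·(-1)^0 = +1.
v=23: a=23^0·(≡20), b=23^-2·(≡13) mod 23; (20|23)=-1, (13|23)=+1; (−1)^{0·-2·11}·(-1)^-2·(+1)^0 = +1.
v=11: a=11^-2·(≡1), b=11^0·(≡4) mod 11; (1|11)=+1, (4|11)=+1; (−1)^{-2·0·5}·(+1)^0·(+1)^-2 = +1.
(3655, 82 / ℚ) ramifies at {5, 17, 41, 43}: a division algebra.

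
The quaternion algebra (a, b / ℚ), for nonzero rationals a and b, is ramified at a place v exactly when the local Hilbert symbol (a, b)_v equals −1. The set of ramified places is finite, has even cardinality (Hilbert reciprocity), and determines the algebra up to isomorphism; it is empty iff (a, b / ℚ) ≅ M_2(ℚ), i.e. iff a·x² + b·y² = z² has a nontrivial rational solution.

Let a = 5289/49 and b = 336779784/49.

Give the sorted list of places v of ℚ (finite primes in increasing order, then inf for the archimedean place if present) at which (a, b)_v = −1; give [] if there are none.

[29, 41]

(a, b) ≡ (5289, 77314) mod (ℚ^×)²; places V = {2, 3, 7, 11, 29, 31, 41, 43, ∞}.
(a,b)_43: α=1, u≡42; β=1, v≡40 (mod 43); (42|43)=-1, (40|43)=+1; sign (−1)^1·-1^1·+1^1 = +1.
(a,b)_29: α=0, u≡2; β=1, v≡11 (mod 29); (2|29)=-1, (11|29)=-1; sign (−1)^0·-1^1·-1^0 = -1.
(a,b)_∞: sgn(5289)=+, sgn(77314)=+, so +1.
(a,b)_3: α=1, u≡2; β=2, v≡1 (mod 3); (2|3)=-1, (1|3)=+1; sign (−1)^0·-1^2·+1^1 = +1.
(a,b)_41: α=1, u≡11; β=0, v≡26 (mod 41); (11|41)=-1, (26|41)=-1; sign (−1)^0·-1^0·-1^1 = -1.
(a,b)_11: α=0, u≡4; β=2, v≡8 (mod 11); (4|11)=+1, (8|11)=-1; sign (−1)^0·+1^2·-1^0 = +1.
(a,b)_2: α=0, β=3; u≡1, v≡1 (mod 8); ε(u)ε(v)=0·0, αω(v)=0·0, βω(u)=3·0; sum ≡ 0  ⇒  +1.
(a,b)_7: α=-2, u≡4; β=-2, v≡5 (mod 7); (4|7)=+1, (5|7)=-1; sign (−1)^0·+1^-2·-1^-2 = +1.
(a,b)_31: α=0, u≡20; β=1, v≡9 (mod 31); (20|31)=+1, (9|31)=+1; sign (−1)^0·+1^1·+1^0 = +1.
Ram(5289, 77314) = {29, 41}; no ℚ_29-point on the conic.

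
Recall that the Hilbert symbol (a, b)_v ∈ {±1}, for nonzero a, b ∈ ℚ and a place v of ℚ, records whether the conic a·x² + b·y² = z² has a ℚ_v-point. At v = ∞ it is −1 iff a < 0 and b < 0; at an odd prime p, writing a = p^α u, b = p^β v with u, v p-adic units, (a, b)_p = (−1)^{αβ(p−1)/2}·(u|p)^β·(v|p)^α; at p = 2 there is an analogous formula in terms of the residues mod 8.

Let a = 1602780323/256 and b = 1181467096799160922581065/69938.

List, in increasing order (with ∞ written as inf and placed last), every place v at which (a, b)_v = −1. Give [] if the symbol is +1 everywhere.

[2, 5, 19, 41, 43, 47]

Mod squares: a ≡ 1905803, b ≡ 366130. Check v ∈ {∞, 2, 5, 11, 17, 19, 23, 29, 31, 41, 43, 47}.
v=2: v_2(a)=-8, v_2(b)=-1; units ≡ 3, 1 (mod 8); ε·ε+αω+βω = 1·0+-8·0+-1·1 ≡ 1  ⇒  (a,b)_2 = -1.
v=5: a=5^0·(≡3), b=5^1·(≡1) mod 5; (3|5)=-1, (1|5)=+1; (−1)^{0·1·2}·(-1)^1·(+1)^0 = -1.
v=43: a=43^1·(≡15), b=43^4·(≡7) mod 43; (15|43)=+1, (7|43)=-1; (−1)^{1·4·21}·(+1)^4·(-1)^1 = -1.
v=∞: 1905803 > 0 and 366130 > 0  ⇒  (a,b)_∞ = +1.
v=19: a=19^0·(≡15), b=19^1·(≡7) mod 19; (15|19)=-1, (7|19)=+1; (−1)^{0·1·9}·(-1)^1·(+1)^0 = -1.
v=31: a=31^0·(≡8), b=31^2·(≡25) mod 31; (8|31)=+1, (25|31)=+1; (−1)^{0·2·15}·(+1)^2·(+1)^0 = +1.
v=17: a=17^0·(≡8), b=17^-2·(≡4) mod 17; (8|17)=+1, (4|17)=+1; (−1)^{0·-2·8}·(+1)^-2·(+1)^0 = +1.
v=47: a=47^1·(≡23), b=47^3·(≡31) mod 47; (23|47)=-1, (31|47)=-1; (−1)^{1·3·23}·(-1)^3·(-1)^1 = -1.
v=11: a=11^0·(≡4), b=11^-2·(≡8) mod 11; (4|11)=+1, (8|11)=-1; (−1)^{0·-2·5}·(+1)^-2·(-1)^0 = +1.
v=23: a=23^1·(≡19), b=23^2·(≡8) mod 23; (19|23)=-1, (8|23)=+1; (−1)^{1·2·11}·(-1)^2·(+1)^1 = +1.
v=41: a=41^1·(≡22), b=41^3·(≡10) mod 41; (22|41)=-1, (10|41)=+1; (−1)^{1·3·20}·(-1)^3·(+1)^1 = -1.
v=29: a=29^2·(≡27), b=29^0·(≡4) mod 29; (27|29)=-1, (4|29)=+1; (−1)^{2·0·14}·(-1)^0·(+1)^2 = +1.
(1905803, 366130 / ℚ) ramifies at {2, 5, 19, 41, 43, 47}: a division algebra.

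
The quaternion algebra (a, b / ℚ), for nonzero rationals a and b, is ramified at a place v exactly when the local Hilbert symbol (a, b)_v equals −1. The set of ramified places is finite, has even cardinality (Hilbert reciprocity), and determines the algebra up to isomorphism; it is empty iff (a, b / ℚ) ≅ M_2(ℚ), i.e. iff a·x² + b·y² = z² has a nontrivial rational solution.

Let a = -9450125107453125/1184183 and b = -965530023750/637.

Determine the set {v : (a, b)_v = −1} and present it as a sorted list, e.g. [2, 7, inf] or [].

(a, b) ≡ (-167739, -294814) mod (ℚ^×)²; places V = {2, 3, 5, 7, 11, 13, 17, 23, 29, ∞}.
(a,b)_∞: sgn(-167739)=−, sgn(-294814)=−, so -1.
(a,b)_7: α=-2, u≡1; β=-2, v≡5 (mod 7); (1|7)=+1, (5|7)=-1; sign (−1)^0·+1^-2·-1^-2 = +1.
(a,b)_3: α=7, u≡1; β=4, v≡2 (mod 3); (1|3)=+1, (2|3)=-1; sign (−1)^0·+1^4·-1^7 = -1.
(a,b)_5: α=6, u≡1; β=4, v≡1 (mod 5); (1|5)=+1, (1|5)=+1; sign (−1)^0·+1^4·+1^6 = +1.
(a,b)_13: α=-3, u≡8; β=-1, v≡2 (mod 13); (8|13)=-1, (2|13)=-1; sign (−1)^0·-1^-1·-1^-3 = +1.
(a,b)_17: α=1, u≡11; β=1, v≡8 (mod 17); (11|17)=-1, (8|17)=+1; sign (−1)^0·-1^1·+1^1 = -1.
(a,b)_29: α=4, u≡12; β=3, v≡9 (mod 29); (12|29)=-1, (9|29)=+1; sign (−1)^0·-1^3·+1^4 = -1.
(a,b)_11: α=-1, u≡10; β=0, v≡6 (mod 11); (10|11)=-1, (6|11)=-1; sign (−1)^0·-1^0·-1^-1 = -1.
(a,b)_23: α=1, u≡11; β=1, v≡2 (mod 23); (11|23)=-1, (2|23)=+1; sign (−1)^1·-1^1·+1^1 = +1.
(a,b)_2: α=0, β=1; u≡5, v≡1 (mod 8); ε(u)ε(v)=0·0, αω(v)=0·0, βω(u)=1·1; sum ≡ 1  ⇒  -1.
(-167739, -294814 / ℚ) ramifies at {2, 3, 11, 17, 29, ∞}: a division algebra.

[2, 3, 11, 17, 29, inf]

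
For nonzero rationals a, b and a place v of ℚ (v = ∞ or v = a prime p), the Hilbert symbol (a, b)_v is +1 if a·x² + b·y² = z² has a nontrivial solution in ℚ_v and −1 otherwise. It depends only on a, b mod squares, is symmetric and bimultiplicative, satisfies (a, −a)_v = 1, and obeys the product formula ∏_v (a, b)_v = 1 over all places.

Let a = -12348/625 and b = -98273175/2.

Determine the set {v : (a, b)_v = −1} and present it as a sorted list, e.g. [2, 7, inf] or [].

[3, 13, 17, inf]

Mod squares: a ≡ -7, b ≡ -1326. Check v ∈ {∞, 2, 3, 5, 7, 11, 13, 17}.
v=3: a=3^2·(≡2), b=3^1·(≡2) mod 3; (2|3)=-1, (2|3)=-1; (−1)^{2·1·1}·(-1)^1·(-1)^2 = -1.
v=7: a=7^3·(≡3), b=7^2·(≡1) mod 7; (3|7)=-1, (1|7)=+1; (−1)^{3·2·3}·(-1)^2·(+1)^3 = +1.
v=2: v_2(a)=2, v_2(b)=-1; units ≡ 1, 1 (mod 8); ε·ε+αω+βω = 0·0+2·0+-1·0 ≡ 0  ⇒  (a,b)_2 = +1.
v=17: a=17^0·(≡10), b=17^1·(≡12) mod 17; (10|17)=-1, (12|17)=-1; (−1)^{0·1·8}·(-1)^1·(-1)^0 = -1.
v=5: a=5^-4·(≡2), b=5^2·(≡4) mod 5; (2|5)=-1, (4|5)=+1; (−1)^{-4·2·2}·(-1)^2·(+1)^-4 = +1.
v=13: a=13^0·(≡2), b=13^1·(≡6) mod 13; (2|13)=-1, (6|13)=-1; (−1)^{0·1·6}·(-1)^1·(-1)^0 = -1.
v=∞: -7 < 0 and -1326 < 0  ⇒  (a,b)_∞ = -1.
v=11: a=11^0·(≡3), b=11^2·(≡5) mod 11; (3|11)=+1, (5|11)=+1; (−1)^{0·2·5}·(+1)^2·(+1)^0 = +1.
|Ram(-7, -1326)| = 4, even; anisotropic at {3, 13, 17, ∞}.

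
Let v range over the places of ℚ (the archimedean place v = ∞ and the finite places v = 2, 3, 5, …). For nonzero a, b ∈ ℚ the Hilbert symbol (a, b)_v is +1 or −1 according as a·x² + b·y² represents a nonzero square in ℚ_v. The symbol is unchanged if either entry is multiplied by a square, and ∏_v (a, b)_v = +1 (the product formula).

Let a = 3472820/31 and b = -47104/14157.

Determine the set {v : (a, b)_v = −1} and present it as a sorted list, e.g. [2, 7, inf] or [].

Mod squares: a ≡ 74555, b ≡ -598. Check v ∈ {∞, 2, 3, 5, 11, 13, 19, 23, 31, 37}.
v=3: a=3^0·(≡2), b=3^-2·(≡2) mod 3; (2|3)=-1, (2|3)=-1; (−1)^{0·-2·1}·(-1)^-2·(-1)^0 = +1.
v=∞: 74555 > 0 and -598 < 0  ⇒  (a,b)_∞ = +1.
v=31: a=31^-1·(≡14), b=31^0·(≡17) mod 31; (14|31)=+1, (17|31)=-1; (−1)^{-1·0·15}·(+1)^0·(-1)^-1 = -1.
v=2: v_2(a)=2, v_2(b)=11; units ≡ 3, 5 (mod 8); ε·ε+αω+βω = 1·0+2·1+11·1 ≡ 1  ⇒  (a,b)_2 = -1.
v=5: a=5^1·(≡4), b=5^0·(≡3) mod 5; (4|5)=+1, (3|5)=-1; (−1)^{1·0·2}·(+1)^0·(-1)^1 = -1.
v=37: a=37^1·(≡20), b=37^0·(≡24) mod 37; (20|37)=-1, (24|37)=-1; (−1)^{1·0·18}·(-1)^0·(-1)^1 = -1.
v=13: a=13^1·(≡11), b=13^-1·(≡6) mod 13; (11|13)=-1, (6|13)=-1; (−1)^{1·-1·6}·(-1)^-1·(-1)^1 = +1.
v=23: a=23^0·(≡12), b=23^1·(≡21) mod 23; (12|23)=+1, (21|23)=-1; (−1)^{0·1·11}·(+1)^1·(-1)^0 = +1.
v=11: a=11^0·(≡6), b=11^-2·(≡6) mod 11; (6|11)=-1, (6|11)=-1; (−1)^{0·-2·5}·(-1)^-2·(-1)^0 = +1.
v=19: a=19^2·(≡10), b=19^0·(≡8) mod 19; (10|19)=-1, (8|19)=-1; (−1)^{2·0·9}·(-1)^0·(-1)^2 = +1.
(74555, -598 / ℚ) ramifies at {2, 5, 31, 37}: a division algebra.

[2, 5, 31, 37]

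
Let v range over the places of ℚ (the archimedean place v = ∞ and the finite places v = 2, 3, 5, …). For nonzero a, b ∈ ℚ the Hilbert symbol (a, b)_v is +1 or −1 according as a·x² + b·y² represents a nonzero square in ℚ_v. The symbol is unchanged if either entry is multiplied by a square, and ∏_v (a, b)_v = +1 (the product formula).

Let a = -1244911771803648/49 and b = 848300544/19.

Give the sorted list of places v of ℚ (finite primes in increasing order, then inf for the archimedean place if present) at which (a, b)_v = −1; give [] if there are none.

Mod squares: a ≡ -102, b ≡ 494. Check v ∈ {∞, 2, 3, 7, 13, 17, 19}.
v=∞: -102 < 0 and 494 > 0  ⇒  (a,b)_∞ = +1.
v=19: a=19^2·(≡2), b=19^-1·(≡1) mod 19; (2|19)=-1, (1|19)=+1; (−1)^{2·-1·9}·(-1)^-1·(+1)^2 = -1.
v=3: a=3^1·(≡2), b=3^2·(≡2) mod 3; (2|3)=-1, (2|3)=-1; (−1)^{1·2·1}·(-1)^2·(-1)^1 = -1.
v=7: a=7^-2·(≡3), b=7^2·(≡2) mod 7; (3|7)=-1, (2|7)=+1; (−1)^{-2·2·3}·(-1)^2·(+1)^-2 = +1.
v=13: a=13^4·(≡6), b=13^1·(≡4) mod 13; (6|13)=-1, (4|13)=+1; (−1)^{4·1·6}·(-1)^1·(+1)^4 = -1.
v=2: v_2(a)=13, v_2(b)=9; units ≡ 5, 7 (mod 8); ε·ε+αω+βω = 0·1+13·0+9·1 ≡ 1  ⇒  (a,b)_2 = -1.
v=17: a=17^3·(≡5), b=17^2·(≡4) mod 17; (5|17)=-1, (4|17)=+1; (−1)^{3·2·8}·(-1)^2·(+1)^3 = +1.
(-102, 494 / ℚ) ramifies at {2, 3, 13, 19}: a division algebra.

[2, 3, 13, 19]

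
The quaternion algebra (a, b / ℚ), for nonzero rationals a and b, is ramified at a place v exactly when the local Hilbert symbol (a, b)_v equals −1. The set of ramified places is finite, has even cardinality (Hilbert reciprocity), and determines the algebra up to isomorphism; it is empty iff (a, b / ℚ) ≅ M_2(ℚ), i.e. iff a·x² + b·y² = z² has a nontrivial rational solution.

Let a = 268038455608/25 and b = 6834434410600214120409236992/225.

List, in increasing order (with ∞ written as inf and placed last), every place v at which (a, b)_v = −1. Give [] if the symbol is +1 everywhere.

[7, 11, 23, 43]

(a, b) ≡ (1046878, 23782) mod (ℚ^×)²; places V = {2, 3, 5, 7, 11, 23, 37, 43, 47, ∞}.
(a,b)_47: α=1, u≡22; β=3, v≡7 (mod 47); (22|47)=-1, (7|47)=+1; sign (−1)^1·-1^3·+1^1 = +1.
(a,b)_∞: sgn(1046878)=+, sgn(23782)=+, so +1.
(a,b)_7: α=1, u≡6; β=2, v≡3 (mod 7); (6|7)=-1, (3|7)=-1; sign (−1)^0·-1^2·-1^1 = -1.
(a,b)_11: α=2, u≡7; β=5, v≡7 (mod 11); (7|11)=-1, (7|11)=-1; sign (−1)^0·-1^5·-1^2 = -1.
(a,b)_5: α=-2, u≡3; β=-2, v≡3 (mod 5); (3|5)=-1, (3|5)=-1; sign (−1)^0·-1^-2·-1^-2 = +1.
(a,b)_43: α=1, u≡32; β=2, v≡20 (mod 43); (32|43)=-1, (20|43)=-1; sign (−1)^0·-1^2·-1^1 = -1.
(a,b)_2: α=3, β=9; u≡7, v≡3 (mod 8); ε(u)ε(v)=1·1, αω(v)=3·1, βω(u)=9·0; sum ≡ 0  ⇒  +1.
(a,b)_3: α=0, u≡1; β=-2, v≡1 (mod 3); (1|3)=+1, (1|3)=+1; sign (−1)^0·+1^-2·+1^0 = +1.
(a,b)_23: α=2, u≡5; β=5, v≡11 (mod 23); (5|23)=-1, (11|23)=-1; sign (−1)^0·-1^5·-1^2 = -1.
(a,b)_37: α=1, u≡21; β=2, v≡4 (mod 37); (21|37)=+1, (4|37)=+1; sign (−1)^0·+1^2·+1^1 = +1.
Ram(1046878, 23782) = {7, 11, 23, 43}; no ℚ_7-point on the conic.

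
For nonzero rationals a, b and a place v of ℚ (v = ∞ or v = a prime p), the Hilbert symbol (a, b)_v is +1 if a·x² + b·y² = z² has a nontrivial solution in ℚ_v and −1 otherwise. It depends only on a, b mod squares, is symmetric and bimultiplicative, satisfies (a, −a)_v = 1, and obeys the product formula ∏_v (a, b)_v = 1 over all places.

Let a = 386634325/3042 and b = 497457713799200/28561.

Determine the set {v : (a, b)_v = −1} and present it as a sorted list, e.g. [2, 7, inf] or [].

[2, 19]

Mod squares: a ≡ 266, b ≡ 2. Check v ∈ {∞, 2, 3, 5, 7, 11, 13, 19, 31}.
v=∞: 266 > 0 and 2 > 0  ⇒  (a,b)_∞ = +1.
v=3: a=3^-2·(≡2), b=3^0·(≡2) mod 3; (2|3)=-1, (2|3)=-1; (−1)^{-2·0·1}·(-1)^0·(-1)^-2 = +1.
v=5: a=5^2·(≡4), b=5^2·(≡3) mod 5; (4|5)=+1, (3|5)=-1; (−1)^{2·2·2}·(+1)^2·(-1)^2 = +1.
v=11: a=11^2·(≡2), b=11^4·(≡7) mod 11; (2|11)=-1, (7|11)=-1; (−1)^{2·4·5}·(-1)^4·(-1)^2 = +1.
v=13: a=13^-2·(≡5), b=13^-4·(≡11) mod 13; (5|13)=-1, (11|13)=-1; (−1)^{-2·-4·6}·(-1)^-4·(-1)^-2 = +1.
v=31: a=31^2·(≡25), b=31^0·(≡2) mod 31; (25|31)=+1, (2|31)=+1; (−1)^{2·0·15}·(+1)^0·(+1)^2 = +1.
v=19: a=19^1·(≡2), b=19^2·(≡15) mod 19; (2|19)=-1, (15|19)=-1; (−1)^{1·2·9}·(-1)^2·(-1)^1 = -1.
v=2: v_2(a)=-1, v_2(b)=5; units ≡ 5, 1 (mod 8); ε·ε+αω+βω = 0·0+-1·0+5·1 ≡ 1  ⇒  (a,b)_2 = -1.
v=7: a=7^1·(≡6), b=7^6·(≡4) mod 7; (6|7)=-1, (4|7)=+1; (−1)^{1·6·3}·(-1)^6·(+1)^1 = +1.
(266, 2 / ℚ) ramifies at {2, 19}: a division algebra.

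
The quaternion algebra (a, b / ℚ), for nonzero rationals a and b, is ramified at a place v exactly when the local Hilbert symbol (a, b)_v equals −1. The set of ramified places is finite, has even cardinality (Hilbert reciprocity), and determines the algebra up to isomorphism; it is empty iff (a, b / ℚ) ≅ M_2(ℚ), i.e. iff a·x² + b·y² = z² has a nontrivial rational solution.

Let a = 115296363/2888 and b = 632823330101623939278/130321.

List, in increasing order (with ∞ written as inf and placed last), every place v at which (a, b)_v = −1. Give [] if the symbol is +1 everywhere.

[]

(a, b) ≡ (3094, 238) mod (ℚ^×)²; places V = {2, 3, 7, 11, 13, 17, 19, ∞}.
(a,b)_3: α=2, u≡1; β=8, v≡1 (mod 3); (1|3)=+1, (1|3)=+1; sign (−1)^0·+1^8·+1^2 = +1.
(a,b)_∞: sgn(3094)=+, sgn(238)=+, so +1.
(a,b)_13: α=3, u≡12; β=6, v≡3 (mod 13); (12|13)=+1, (3|13)=+1; sign (−1)^0·+1^6·+1^3 = +1.
(a,b)_17: α=1, u≡14; β=3, v≡7 (mod 17); (14|17)=-1, (7|17)=-1; sign (−1)^0·-1^3·-1^1 = +1.
(a,b)_11: α=0, u≡1; β=2, v≡2 (mod 11); (1|11)=+1, (2|11)=-1; sign (−1)^0·+1^2·-1^0 = +1.
(a,b)_7: α=3, u≡2; β=5, v≡3 (mod 7); (2|7)=+1, (3|7)=-1; sign (−1)^1·+1^5·-1^3 = +1.
(a,b)_2: α=-3, β=1; u≡3, v≡7 (mod 8); ε(u)ε(v)=1·1, αω(v)=-3·0, βω(u)=1·1; sum ≡ 0  ⇒  +1.
(a,b)_19: α=-2, u≡11; β=-4, v≡8 (mod 19); (11|19)=+1, (8|19)=-1; sign (−1)^0·+1^-4·-1^-2 = +1.
Ram(a, b) = ∅: the form 3094·x² + 238·y² − z² is isotropic over every ℚ_v, so by Hasse–Minkowski it is isotropic over ℚ.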